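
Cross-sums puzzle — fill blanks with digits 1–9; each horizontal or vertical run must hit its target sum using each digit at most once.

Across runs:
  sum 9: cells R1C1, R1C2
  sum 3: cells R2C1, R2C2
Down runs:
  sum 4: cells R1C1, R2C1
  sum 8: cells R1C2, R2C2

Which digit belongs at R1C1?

3

3 in 2 cells must be {1,2}; 4 in 2 cells must be {1,3}.
The 3 across and the 4 down share only 1, so R2C1 = 1.
R2C2 = 3 − 1 = 2 completes the 3 across.
R1C1 = 4 − 1 = 3 completes the 4 down.
R1C2 = 9 − 3 = 6 completes the 9 across.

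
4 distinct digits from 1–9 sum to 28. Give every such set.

4 distinct digits from 1–9 sum between 10 and 30.

{4,7,8,9}; {5,6,8,9}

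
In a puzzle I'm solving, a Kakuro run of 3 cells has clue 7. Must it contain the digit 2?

The only way to make 7 from 3 distinct digits is {1,2,4}, which contains 2.

Yes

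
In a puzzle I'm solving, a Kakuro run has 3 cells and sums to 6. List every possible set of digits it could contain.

{1,2,3}

3 distinct digits from 1–9 sum between 6 and 24.
Only one set works: {1,2,3}.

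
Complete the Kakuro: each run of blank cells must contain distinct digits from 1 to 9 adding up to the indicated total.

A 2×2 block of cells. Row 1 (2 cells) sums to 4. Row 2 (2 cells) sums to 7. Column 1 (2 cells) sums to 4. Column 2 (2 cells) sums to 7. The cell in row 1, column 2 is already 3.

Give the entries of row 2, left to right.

4 in 2 cells must be {1,3}.
(1,1) = 4 − 3 = 1 completes the 4 across.
(2,1) = 4 − 1 = 3 completes the 4 down.
(2,2) = 7 − 3 = 4 completes the 7 across.

3 4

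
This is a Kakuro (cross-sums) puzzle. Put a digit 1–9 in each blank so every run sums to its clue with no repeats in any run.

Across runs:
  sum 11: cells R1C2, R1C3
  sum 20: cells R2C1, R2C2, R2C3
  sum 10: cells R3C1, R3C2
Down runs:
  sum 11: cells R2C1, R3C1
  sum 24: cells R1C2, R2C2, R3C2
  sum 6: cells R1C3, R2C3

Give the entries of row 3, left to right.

2 8

24 in 3 cells must be {7,8,9}.
Nothing is forced directly, so branch on R2C3, whose candidates are 4 or 5. If R2C3 = 5: then R1C3 would have to be in {2,3,4,5,6,7,8,9} for the 11 across but in {1} for the 6 down — contradiction. So R2C3 = 4.
R1C3 = 6 − 4 = 2 completes the 6 down.
R1C2 = 11 − 2 = 9 completes the 11 across.
R2C2 = 7: the only remaining digit allowed by both the 20 across and the 24 down.
R3C2 = 24 − 16 = 8 completes the 24 down.
R2C1 = 20 − 11 = 9 completes the 20 across.
R3C1 = 10 − 8 = 2 completes the 10 across.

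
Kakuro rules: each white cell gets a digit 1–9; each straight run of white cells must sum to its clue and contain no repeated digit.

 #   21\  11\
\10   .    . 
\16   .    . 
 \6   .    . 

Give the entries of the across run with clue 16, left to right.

9 7

16 in 2 cells must be {7,9}.
The 16 across and the 11 down share only 7, so R2C2 = 7.
Given what's placed, R3C2 must be 1 to fit the 6 across and 11 down.
R1C2 = 11 − 8 = 3 completes the 11 down.
R2C1 = 16 − 7 = 9 completes the 16 across.
R3C1 = 6 − 1 = 5 completes the 6 across.
R1C1 = 10 − 3 = 7 completes the 10 across.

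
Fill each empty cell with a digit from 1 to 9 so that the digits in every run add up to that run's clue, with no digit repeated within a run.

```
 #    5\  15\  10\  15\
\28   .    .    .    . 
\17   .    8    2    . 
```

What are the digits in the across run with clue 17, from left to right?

R1C1 = 4: only digit in both the 28-across and 5-down candidate sets.
R1C2 = 15 − 8 = 7 completes the 15 down.
R1C3 = 10 − 2 = 8 completes the 10 down.
R1C4 = 28 − 19 = 9 completes the 28 across.
R2C1 = 5 − 4 = 1 completes the 5 down.
R2C4 = 17 − 11 = 6 completes the 17 across.

1, 8, 2, 6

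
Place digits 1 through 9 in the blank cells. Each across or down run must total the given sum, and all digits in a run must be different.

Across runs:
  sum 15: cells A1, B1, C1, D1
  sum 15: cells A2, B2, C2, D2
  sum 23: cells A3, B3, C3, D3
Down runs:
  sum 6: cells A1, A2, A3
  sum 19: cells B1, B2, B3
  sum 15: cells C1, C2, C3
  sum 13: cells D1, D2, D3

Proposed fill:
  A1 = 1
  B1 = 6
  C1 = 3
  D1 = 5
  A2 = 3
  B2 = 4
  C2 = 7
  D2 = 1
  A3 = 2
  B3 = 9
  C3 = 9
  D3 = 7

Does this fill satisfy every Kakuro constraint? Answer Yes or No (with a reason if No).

No — the across run A3–D3 sums to 27, not 23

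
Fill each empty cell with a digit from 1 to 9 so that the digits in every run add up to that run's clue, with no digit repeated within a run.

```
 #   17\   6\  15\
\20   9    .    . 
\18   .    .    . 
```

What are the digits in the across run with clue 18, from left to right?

17 in 2 cells must be {8,9}.
R2C1 = 17 − 9 = 8 completes the 17 down.
Nothing is forced directly, so branch on R2C2, whose candidates are 1 or 4. If R2C2 = 4: then R1C2 would have to be in {3,4,5,6,7,8} for the 20 across but in {2} for the 6 down — contradiction. So R2C2 = 1.
R1C2 = 6 − 1 = 5 completes the 6 down.
R1C3 = 20 − 14 = 6 completes the 20 across.
R2C3 = 18 − 9 = 9 completes the 18 across.

8, 1, 9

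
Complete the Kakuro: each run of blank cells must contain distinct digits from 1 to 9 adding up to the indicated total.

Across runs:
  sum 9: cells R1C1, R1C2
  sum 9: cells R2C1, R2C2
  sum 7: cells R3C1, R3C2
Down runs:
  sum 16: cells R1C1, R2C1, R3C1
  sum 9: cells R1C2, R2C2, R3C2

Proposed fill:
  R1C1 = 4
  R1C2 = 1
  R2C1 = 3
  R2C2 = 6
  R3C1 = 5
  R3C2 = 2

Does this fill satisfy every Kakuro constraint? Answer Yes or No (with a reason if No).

No — the down run R1C1–R3C1 sums to 12, not 16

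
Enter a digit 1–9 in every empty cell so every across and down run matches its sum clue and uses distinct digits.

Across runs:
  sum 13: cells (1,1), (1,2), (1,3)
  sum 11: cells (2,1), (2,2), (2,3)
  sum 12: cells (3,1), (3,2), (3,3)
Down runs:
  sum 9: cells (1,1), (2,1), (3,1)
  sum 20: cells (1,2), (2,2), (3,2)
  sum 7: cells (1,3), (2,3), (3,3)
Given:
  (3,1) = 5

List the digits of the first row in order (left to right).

3 9 1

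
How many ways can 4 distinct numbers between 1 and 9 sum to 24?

8

4 distinct digits from 1–9 sum between 10 and 30.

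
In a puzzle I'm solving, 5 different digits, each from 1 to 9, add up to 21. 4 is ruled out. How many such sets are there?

5 distinct digits from 1–9 sum between 15 and 35.
Dropping sets that contain 4.
Enumerating: {1,2,3,6,9}, {1,2,3,7,8}, {1,2,5,6,7}.

3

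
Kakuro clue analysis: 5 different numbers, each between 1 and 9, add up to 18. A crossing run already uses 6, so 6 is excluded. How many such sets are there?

2

5 distinct digits from 1–9 sum between 15 and 35.
Dropping sets that contain 6.
Enumerating: {1,2,3,4,8}, {1,2,3,5,7}.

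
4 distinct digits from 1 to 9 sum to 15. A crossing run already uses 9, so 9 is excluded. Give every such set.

{1,2,4,8}; {1,2,5,7}; {1,3,4,7}; {1,3,5,6}; {2,3,4,6}

4 distinct digits from 1–9 sum between 10 and 30.
Dropping sets that contain 9.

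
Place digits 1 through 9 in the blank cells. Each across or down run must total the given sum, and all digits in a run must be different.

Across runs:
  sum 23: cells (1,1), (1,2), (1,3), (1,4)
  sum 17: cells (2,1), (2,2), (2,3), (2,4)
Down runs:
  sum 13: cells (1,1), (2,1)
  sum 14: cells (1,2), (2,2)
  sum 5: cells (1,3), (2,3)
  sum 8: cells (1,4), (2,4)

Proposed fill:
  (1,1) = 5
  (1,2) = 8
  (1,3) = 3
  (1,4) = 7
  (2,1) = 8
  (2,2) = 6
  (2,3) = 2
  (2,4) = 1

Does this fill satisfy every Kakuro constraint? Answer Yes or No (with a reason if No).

Across: 5+8+3+7=23; 8+6+2+1=17. Down: 5+8=13; 8+6=14; 3+2=5; 7+1=8. No digit repeats within any run.

Yes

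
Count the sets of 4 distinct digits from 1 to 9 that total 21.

4 distinct digits from 1–9 sum between 10 and 30.

11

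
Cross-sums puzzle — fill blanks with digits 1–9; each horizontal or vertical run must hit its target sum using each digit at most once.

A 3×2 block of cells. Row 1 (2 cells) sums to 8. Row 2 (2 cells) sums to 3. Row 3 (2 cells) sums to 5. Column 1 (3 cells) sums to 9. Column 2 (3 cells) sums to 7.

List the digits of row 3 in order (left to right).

1, 4

3 in 2 cells must be {1,2}; 7 in 3 cells must be {1,2,4}.
Nothing is forced directly, so branch on (1,2), whose candidates are 1 or 2. If (1,2) = 1: then (1,1) would have to be in {7} for the 8 across but in {1,2,3,4,5,6} for the 9 down — contradiction. So (1,2) = 2.
(1,1) = 8 − 2 = 6 completes the 8 across.
Given what's placed, (2,2) must be 1 to fit the 3 across and 7 down.
(3,2) = 7 − 3 = 4 completes the 7 down.
(2,1) = 3 − 1 = 2 completes the 3 across.
(3,1) = 5 − 4 = 1 completes the 5 across.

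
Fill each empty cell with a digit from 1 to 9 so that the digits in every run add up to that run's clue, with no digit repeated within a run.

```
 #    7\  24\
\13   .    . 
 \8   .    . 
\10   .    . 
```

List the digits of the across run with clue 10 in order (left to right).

2, 8

7 in 3 cells must be {1,2,4}; 24 in 3 cells must be {7,8,9}.
The 13 across and the 7 down share only 4, so R1C1 = 4.
R1C2 = 13 − 4 = 9 completes the 13 across.
Given what's placed, R2C2 must be 7 to fit the 8 across and 24 down.
R3C2 = 24 − 16 = 8 completes the 24 down.
R2C1 = 8 − 7 = 1 completes the 8 across.
R3C1 = 10 − 8 = 2 completes the 10 across.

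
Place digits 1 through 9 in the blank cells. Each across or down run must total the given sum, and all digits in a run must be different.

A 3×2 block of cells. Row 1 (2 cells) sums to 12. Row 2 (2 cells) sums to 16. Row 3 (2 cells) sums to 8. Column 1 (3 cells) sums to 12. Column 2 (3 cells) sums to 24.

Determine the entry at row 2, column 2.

9

16 in 2 cells must be {7,9}; 24 in 3 cells must be {7,8,9}.
The 8 across and the 24 down share only 7, so (3,2) = 7.
Given what's placed, (2,2) must be 9 to fit the 16 across and 24 down.
(3,1) = 8 − 7 = 1 completes the 8 across.
(1,2) = 24 − 16 = 8 completes the 24 down.
(2,1) = 16 − 9 = 7 completes the 16 across.
(1,1) = 12 − 8 = 4 completes the 12 across.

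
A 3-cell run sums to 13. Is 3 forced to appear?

No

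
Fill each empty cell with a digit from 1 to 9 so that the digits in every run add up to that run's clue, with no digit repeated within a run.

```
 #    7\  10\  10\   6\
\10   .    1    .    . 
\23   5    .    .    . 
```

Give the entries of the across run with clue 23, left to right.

5 9 7 2

10 in 4 cells must be {1,2,3,4}.
R1C1 = 7 − 5 = 2 completes the 7 down.
R1C4 = 4: the only remaining digit allowed by both the 10 across and the 6 down.
R2C2 = 10 − 1 = 9 completes the 10 down.
R2C4 = 6 − 4 = 2 completes the 6 down.
R1C3 = 10 − 7 = 3 completes the 10 across.
R2C3 = 23 − 16 = 7 completes the 23 across.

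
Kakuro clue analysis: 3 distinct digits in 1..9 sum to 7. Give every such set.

3 distinct digits from 1–9 sum between 6 and 24.
Only one set works: {1,2,4}.

{1,2,4}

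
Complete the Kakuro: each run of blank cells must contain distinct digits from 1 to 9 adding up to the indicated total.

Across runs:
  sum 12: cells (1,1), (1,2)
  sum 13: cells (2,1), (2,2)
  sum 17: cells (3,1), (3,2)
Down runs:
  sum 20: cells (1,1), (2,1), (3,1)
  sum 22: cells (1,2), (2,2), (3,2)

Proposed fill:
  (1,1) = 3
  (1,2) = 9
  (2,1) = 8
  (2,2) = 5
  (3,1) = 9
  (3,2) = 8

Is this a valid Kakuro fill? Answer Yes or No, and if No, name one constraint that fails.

Yes

Across: 3+9=12; 8+5=13; 9+8=17. Down: 3+8+9=20; 9+5+8=22. No digit repeats within any run.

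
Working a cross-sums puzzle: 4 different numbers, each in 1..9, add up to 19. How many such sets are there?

4 distinct digits from 1–9 sum between 10 and 30.

11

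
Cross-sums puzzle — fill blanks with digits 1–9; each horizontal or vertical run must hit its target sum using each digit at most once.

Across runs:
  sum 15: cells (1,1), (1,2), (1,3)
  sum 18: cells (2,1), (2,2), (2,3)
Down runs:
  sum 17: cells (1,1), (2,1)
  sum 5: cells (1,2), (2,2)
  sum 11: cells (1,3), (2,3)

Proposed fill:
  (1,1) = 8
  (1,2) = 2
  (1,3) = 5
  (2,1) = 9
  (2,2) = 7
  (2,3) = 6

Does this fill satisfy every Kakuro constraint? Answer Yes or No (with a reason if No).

No — the across run (2,1)–(2,3) sums to 22, not 18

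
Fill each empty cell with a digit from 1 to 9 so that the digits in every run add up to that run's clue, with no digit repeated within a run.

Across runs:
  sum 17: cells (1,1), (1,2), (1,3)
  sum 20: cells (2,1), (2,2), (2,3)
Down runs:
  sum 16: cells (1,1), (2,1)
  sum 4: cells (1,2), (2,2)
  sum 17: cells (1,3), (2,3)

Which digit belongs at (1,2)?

16 in 2 cells must be {7,9}; 4 in 2 cells must be {1,3}; 17 in 2 cells must be {8,9}.
The 20 across and the 4 down share only 3, so (2,2) = 3.
(1,2) = 4 − 3 = 1 completes the 4 down.
Given what's placed, (1,3) must be 9 to fit the 17 across and 17 down.
(2,1) = 9: the only remaining digit allowed by both the 20 across and the 16 down.
(2,3) = 20 − 12 = 8 completes the 20 across.
(1,1) = 17 − 10 = 7 completes the 17 across.

1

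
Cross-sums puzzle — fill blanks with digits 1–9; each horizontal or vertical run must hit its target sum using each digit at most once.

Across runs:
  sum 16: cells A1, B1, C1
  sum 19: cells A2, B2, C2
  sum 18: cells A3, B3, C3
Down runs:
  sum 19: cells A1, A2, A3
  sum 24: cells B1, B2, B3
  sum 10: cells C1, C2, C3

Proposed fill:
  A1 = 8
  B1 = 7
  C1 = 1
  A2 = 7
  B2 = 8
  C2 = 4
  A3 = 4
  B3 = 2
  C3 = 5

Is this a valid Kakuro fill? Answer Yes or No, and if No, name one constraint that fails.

No — the across run A3–C3 sums to 11, not 18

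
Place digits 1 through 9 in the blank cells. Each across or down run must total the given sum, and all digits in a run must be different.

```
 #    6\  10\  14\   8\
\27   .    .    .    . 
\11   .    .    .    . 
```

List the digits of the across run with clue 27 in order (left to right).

11 in 4 cells must be {1,2,3,5}.
Only 5 fits R2C3 under both its across sum 11 and down sum 14.
R1C3 = 14 − 5 = 9 completes the 14 down.
Nothing is forced directly, so branch on R1C1, whose candidates are 4 or 5. If R1C1 = 4: that forces R1C4 = 6, R2C1 = 2, after which R2C4 would have to be in {1,3} for the 11 across but in {2} for the 8 down — contradiction. So R1C1 = 5.
R2C1 = 6 − 5 = 1 completes the 6 down.
No cell is forced outright now. R2C2 can only be 2 or 3 (the digits allowed by both its 11 across and its 10 down). If R2C2 = 2: then R1C2 would have to be in {6,7} for the 27 across but in {8} for the 10 down — contradiction. So R2C2 = 3.
R1C2 = 10 − 3 = 7 completes the 10 down.
R1C4 = 27 − 21 = 6 completes the 27 across.

5 7 9 6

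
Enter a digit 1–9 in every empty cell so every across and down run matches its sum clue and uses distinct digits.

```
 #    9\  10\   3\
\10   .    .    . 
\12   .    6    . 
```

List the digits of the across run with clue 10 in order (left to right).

3 in 2 cells must be {1,2}.
R1C2 = 10 − 6 = 4 completes the 10 down.
Given what's placed, R1C3 must be 1 to fit the 10 across and 3 down.
R2C3 = 3 − 1 = 2 completes the 3 down.
R1C1 = 10 − 5 = 5 completes the 10 across.
R2C1 = 12 − 8 = 4 completes the 12 across.

5 4 1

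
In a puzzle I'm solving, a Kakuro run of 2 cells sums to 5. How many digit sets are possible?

2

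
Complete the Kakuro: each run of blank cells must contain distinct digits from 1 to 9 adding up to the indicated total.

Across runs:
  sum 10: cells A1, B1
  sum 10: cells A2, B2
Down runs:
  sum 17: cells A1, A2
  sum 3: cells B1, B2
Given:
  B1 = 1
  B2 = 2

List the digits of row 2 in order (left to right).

8 2

17 in 2 cells must be {8,9}; 3 in 2 cells must be {1,2}.
A1 = 10 − 1 = 9 completes the 10 across.
A2 = 10 − 2 = 8 completes the 10 across.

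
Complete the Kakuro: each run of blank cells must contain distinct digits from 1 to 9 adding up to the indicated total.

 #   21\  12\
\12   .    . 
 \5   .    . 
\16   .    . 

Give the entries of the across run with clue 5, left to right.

4 1

16 in 2 cells must be {7,9}.
The 5 across and the 21 down share only 4, so R2C1 = 4.
R2C2 = 5 − 4 = 1 completes the 5 across.
Given what's placed, R3C1 must be 9 to fit the 16 across and 21 down.
R3C2 = 16 − 9 = 7 completes the 16 across.
R1C1 = 21 − 13 = 8 completes the 21 down.
R1C2 = 12 − 8 = 4 completes the 12 across.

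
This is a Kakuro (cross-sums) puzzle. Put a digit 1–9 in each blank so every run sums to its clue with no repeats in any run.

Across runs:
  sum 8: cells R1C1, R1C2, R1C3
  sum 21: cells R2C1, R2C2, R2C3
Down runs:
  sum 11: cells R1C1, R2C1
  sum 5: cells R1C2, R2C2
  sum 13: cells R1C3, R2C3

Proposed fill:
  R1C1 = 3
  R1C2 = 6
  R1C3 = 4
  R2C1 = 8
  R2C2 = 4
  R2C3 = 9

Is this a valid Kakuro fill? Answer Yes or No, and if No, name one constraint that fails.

No — the across run R1C1–R1C3 sums to 13, not 8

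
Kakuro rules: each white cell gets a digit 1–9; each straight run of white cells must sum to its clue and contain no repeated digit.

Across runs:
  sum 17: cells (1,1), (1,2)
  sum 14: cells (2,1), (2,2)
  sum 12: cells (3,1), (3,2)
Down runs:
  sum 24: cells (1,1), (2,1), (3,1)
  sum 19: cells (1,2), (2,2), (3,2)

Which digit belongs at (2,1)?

17 in 2 cells must be {8,9}; 24 in 3 cells must be {7,8,9}.
Nothing is forced directly, so branch on (1,1), whose candidates are 8 or 9. If (1,1) = 8: that forces (1,2) = 9, (2,1) = 9, after which (2,2) would have to be in {5} for the 14 across but in {2,3,4,6,7,8} for the 19 down — contradiction. So (1,1) = 9.
(1,2) = 17 − 9 = 8 completes the 17 across.
Given what's placed, (2,1) must be 8 to fit the 14 across and 24 down.
(2,2) = 14 − 8 = 6 completes the 14 across.
(3,1) = 24 − 17 = 7 completes the 24 down.
(3,2) = 12 − 7 = 5 completes the 12 across.

8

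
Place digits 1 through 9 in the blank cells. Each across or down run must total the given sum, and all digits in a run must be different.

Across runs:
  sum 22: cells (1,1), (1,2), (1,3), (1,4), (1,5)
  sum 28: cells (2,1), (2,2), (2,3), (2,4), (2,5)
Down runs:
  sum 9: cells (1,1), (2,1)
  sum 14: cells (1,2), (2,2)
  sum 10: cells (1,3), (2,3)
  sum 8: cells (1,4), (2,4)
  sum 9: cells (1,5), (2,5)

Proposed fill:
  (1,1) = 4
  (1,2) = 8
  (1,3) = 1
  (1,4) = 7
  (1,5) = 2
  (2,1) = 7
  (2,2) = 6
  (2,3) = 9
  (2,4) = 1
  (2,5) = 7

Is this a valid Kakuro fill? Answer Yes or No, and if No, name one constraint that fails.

No — the across run (2,1)–(2,5) sums to 30, not 28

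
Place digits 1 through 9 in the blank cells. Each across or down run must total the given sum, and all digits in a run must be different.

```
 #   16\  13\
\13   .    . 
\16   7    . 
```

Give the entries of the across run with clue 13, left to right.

16 in 2 cells must be {7,9}.
R1C1 = 16 − 7 = 9 completes the 16 down.
R1C2 = 13 − 9 = 4 completes the 13 across.
R2C2 = 16 − 7 = 9 completes the 16 across.

9, 4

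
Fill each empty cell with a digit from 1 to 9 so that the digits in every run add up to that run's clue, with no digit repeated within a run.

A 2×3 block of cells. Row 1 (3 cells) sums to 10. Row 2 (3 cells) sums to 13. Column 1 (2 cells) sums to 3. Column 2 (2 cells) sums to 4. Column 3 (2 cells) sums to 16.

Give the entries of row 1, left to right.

2, 1, 7

3 in 2 cells must be {1,2}; 4 in 2 cells must be {1,3}; 16 in 2 cells must be {7,9}.
The 10 across and the 16 down share only 7, so (1,3) = 7.
(2,3) = 16 − 7 = 9 completes the 16 down.
Given what's placed, (1,2) must be 1 to fit the 10 across and 4 down.
(2,1) = 1: the only remaining digit allowed by both the 13 across and the 3 down.
(2,2) = 13 − 10 = 3 completes the 13 across.
(1,1) = 10 − 8 = 2 completes the 10 across.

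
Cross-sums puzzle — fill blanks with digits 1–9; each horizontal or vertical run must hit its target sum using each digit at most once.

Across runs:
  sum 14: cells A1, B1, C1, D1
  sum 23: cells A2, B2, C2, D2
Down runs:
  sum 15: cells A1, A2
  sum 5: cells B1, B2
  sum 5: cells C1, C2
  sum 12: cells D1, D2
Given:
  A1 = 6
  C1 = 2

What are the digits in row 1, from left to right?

B1 = 1: the only remaining digit allowed by both the 14 across and the 5 down.
D1 = 14 − 9 = 5 completes the 14 across.
A2 = 15 − 6 = 9 completes the 15 down.
B2 = 5 − 1 = 4 completes the 5 down.
C2 = 5 − 2 = 3 completes the 5 down.
D2 = 23 − 16 = 7 completes the 23 across.

6, 1, 2, 5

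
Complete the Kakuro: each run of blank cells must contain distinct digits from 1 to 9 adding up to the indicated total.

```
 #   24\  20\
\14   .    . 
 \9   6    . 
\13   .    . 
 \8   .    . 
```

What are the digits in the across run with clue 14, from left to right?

8 6

R2C2 = 9 − 6 = 3 completes the 9 across.
No cell is forced outright now. R1C1 can only be 5 or 8 or 9 (the digits allowed by both its 14 across and its 24 down). If R1C1 = 5: that forces R1C2 = 9, after which R4C1 would have to be in {1,2,3,5,6,7} for the 8 across but in {4,9} for the 24 down — contradiction. If R1C1 = 9: that forces R1C2 = 5, after which R4C2 would have to be in {1,2,3,5,6,7} for the 8 across but in {4,8} for the 20 down — contradiction. So R1C1 = 8.
R1C2 = 14 − 8 = 6 completes the 14 across.
No cell is forced outright now. R3C1 can only be 7 or 9 (the digits allowed by both its 13 across and its 24 down). If R3C1 = 7: then R3C2 would have to be in {6} for the 13 across but in {2,4,7,9} for the 20 down — contradiction. So R3C1 = 9.
R3C2 = 13 − 9 = 4 completes the 13 across.
R4C1 = 24 − 23 = 1 completes the 24 down.
R4C2 = 8 − 1 = 7 completes the 8 across.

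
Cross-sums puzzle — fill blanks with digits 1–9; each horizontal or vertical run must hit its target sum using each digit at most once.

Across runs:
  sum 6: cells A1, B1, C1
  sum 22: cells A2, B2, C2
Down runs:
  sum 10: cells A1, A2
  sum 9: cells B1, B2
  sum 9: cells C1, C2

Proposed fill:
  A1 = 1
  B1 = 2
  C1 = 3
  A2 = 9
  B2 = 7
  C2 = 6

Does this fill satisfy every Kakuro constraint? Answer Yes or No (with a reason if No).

Yes

Across: 1+2+3=6; 9+7+6=22. Down: 1+9=10; 2+7=9; 3+6=9. No digit repeats within any run.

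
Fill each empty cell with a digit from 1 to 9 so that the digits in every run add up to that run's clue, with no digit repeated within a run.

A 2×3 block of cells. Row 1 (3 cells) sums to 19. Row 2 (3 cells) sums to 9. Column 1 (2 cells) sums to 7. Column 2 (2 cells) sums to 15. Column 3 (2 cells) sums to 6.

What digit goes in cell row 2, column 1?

1

The 9 across and the 15 down share only 6, so (2,2) = 6.
(1,2) = 15 − 6 = 9 completes the 15 down.
Nothing is forced directly, so branch on (1,3), whose candidates are 2 or 4. If (1,3) = 2: then (1,1) would have to be in {8} for the 19 across but in {1,2,3,4,5,6} for the 7 down — contradiction. So (1,3) = 4.
(1,1) = 19 − 13 = 6 completes the 19 across.
(2,1) = 7 − 6 = 1 completes the 7 down.
(2,3) = 9 − 7 = 2 completes the 9 across.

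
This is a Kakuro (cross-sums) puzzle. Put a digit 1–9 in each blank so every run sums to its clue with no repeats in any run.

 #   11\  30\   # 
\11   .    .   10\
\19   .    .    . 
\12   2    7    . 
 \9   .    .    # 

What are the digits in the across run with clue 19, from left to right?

11 in 4 cells must be {1,2,3,5}; 30 in 4 cells must be {6,7,8,9}.
R3C3 = 12 − 9 = 3 completes the 12 across.
R2C3 = 10 − 3 = 7 completes the 10 down.
Given what's placed, R2C1 must be 3 to fit the 19 across and 11 down.
R2C2 = 19 − 10 = 9 completes the 19 across.

3 9 7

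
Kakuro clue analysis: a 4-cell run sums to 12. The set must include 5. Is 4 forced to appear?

The only way to make 12 from 4 distinct digits under that restriction is {1,2,4,5}, which contains 4.

Yes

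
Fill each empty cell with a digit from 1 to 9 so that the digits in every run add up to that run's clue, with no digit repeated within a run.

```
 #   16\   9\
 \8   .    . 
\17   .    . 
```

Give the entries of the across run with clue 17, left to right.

17 in 2 cells must be {8,9}; 16 in 2 cells must be {7,9}.
The 8 across and the 16 down share only 7, so R1C1 = 7.
R1C2 = 8 − 7 = 1 completes the 8 across.
R2C1 = 16 − 7 = 9 completes the 16 down.
R2C2 = 17 − 9 = 8 completes the 17 across.

9, 8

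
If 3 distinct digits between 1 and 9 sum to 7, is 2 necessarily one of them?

Yes

The only way to make 7 from 3 distinct digits is {1,2,4}, which contains 2.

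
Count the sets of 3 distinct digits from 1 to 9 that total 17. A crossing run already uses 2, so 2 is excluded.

5

3 distinct digits from 1–9 sum between 6 and 24.
Dropping sets that contain 2.
Enumerating: {1,7,9}, {3,5,9}, {3,6,8}, {4,5,8}, {4,6,7}.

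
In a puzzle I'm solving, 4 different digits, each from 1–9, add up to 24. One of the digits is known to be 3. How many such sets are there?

3

4 distinct digits from 1–9 sum between 10 and 30.
Keeping only sets containing 3.
Enumerating: {3,4,8,9}, {3,5,7,9}, {3,6,7,8}.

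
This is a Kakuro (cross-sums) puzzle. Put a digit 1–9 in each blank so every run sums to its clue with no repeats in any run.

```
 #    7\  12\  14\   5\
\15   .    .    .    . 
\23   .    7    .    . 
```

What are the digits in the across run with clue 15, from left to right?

1 5 6 3

R1C2 = 12 − 7 = 5 completes the 12 down.
Given what's placed, R1C3 must be 6 to fit the 15 across and 14 down.
R2C3 = 14 − 6 = 8 completes the 14 down.
Nothing is forced directly, so branch on R2C4, whose candidates are 2 or 3. If R2C4 = 3: then R1C4 would have to be in {1,3} for the 15 across but in {2} for the 5 down — contradiction. So R2C4 = 2.
R1C4 = 5 − 2 = 3 completes the 5 down.
R2C1 = 23 − 17 = 6 completes the 23 across.
R1C1 = 15 − 14 = 1 completes the 15 across.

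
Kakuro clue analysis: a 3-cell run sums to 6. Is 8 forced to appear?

No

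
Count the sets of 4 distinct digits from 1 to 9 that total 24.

4 distinct digits from 1–9 sum between 10 and 30.

8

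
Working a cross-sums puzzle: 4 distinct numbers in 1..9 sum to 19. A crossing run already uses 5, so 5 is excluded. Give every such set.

4 distinct digits from 1–9 sum between 10 and 30.
Dropping sets that contain 5.

{1,2,7,9}; {1,3,6,9}; {1,3,7,8}; {1,4,6,8}; {2,3,6,8}; {2,4,6,7}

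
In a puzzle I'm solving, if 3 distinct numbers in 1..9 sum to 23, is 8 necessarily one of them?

The only way to make 23 from 3 distinct digits is {6,8,9}, which contains 8.

Yes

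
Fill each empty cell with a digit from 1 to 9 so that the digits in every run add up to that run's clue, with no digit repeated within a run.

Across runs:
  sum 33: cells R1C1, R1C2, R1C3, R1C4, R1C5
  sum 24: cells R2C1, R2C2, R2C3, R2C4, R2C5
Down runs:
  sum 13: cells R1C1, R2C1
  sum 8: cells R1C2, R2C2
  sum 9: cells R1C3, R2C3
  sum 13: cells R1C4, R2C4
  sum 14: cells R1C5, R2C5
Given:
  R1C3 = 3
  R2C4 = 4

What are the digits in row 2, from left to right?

R1C4 = 13 − 4 = 9 completes the 13 down.
R2C3 = 9 − 3 = 6 completes the 9 down.
No cell is forced outright now. R1C5 can only be 6 or 8 (the digits allowed by both its 33 across and its 14 down). If R1C5 = 8: then R2C5 would have to be in {1,2,3,5,7,8,9} for the 24 across but in {6} for the 14 down — contradiction. So R1C5 = 6.
R1C2 = 7: the only remaining digit allowed by both the 33 across and the 8 down.
R2C2 = 8 − 7 = 1 completes the 8 down.
R2C5 = 14 − 6 = 8 completes the 14 down.
R1C1 = 33 − 25 = 8 completes the 33 across.
R2C1 = 24 − 19 = 5 completes the 24 across.

5, 1, 6, 4, 8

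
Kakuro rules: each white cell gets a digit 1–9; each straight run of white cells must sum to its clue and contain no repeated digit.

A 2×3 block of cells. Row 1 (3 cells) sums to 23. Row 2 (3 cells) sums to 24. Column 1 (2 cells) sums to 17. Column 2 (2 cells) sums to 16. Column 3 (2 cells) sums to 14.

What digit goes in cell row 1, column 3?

23 in 3 cells must be {6,8,9}; 24 in 3 cells must be {7,8,9}; 17 in 2 cells must be {8,9}.
The 23 across and the 16 down share only 9, so (1,2) = 9.
(2,2) = 16 − 9 = 7 completes the 16 down.
Given what's placed, (1,1) must be 8 to fit the 23 across and 17 down.
(1,3) = 23 − 17 = 6 completes the 23 across.
(2,1) = 17 − 8 = 9 completes the 17 down.
(2,3) = 24 − 16 = 8 completes the 24 across.

6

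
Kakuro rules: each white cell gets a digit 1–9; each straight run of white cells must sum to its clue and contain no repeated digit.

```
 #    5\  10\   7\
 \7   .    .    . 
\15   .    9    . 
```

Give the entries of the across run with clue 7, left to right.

7 in 3 cells must be {1,2,4}.
R1C2 = 10 − 9 = 1 completes the 10 down.
No cell is forced outright now. R1C1 can only be 2 or 4 (the digits allowed by both its 7 across and its 5 down). If R1C1 = 2: that forces R1C3 = 4, after which R2C1 would have to be in {1,2,4,5} for the 15 across but in {3} for the 5 down — contradiction. So R1C1 = 4.
R1C3 = 7 − 5 = 2 completes the 7 across.
R2C1 = 5 − 4 = 1 completes the 5 down.
R2C3 = 15 − 10 = 5 completes the 15 across.

4 1 2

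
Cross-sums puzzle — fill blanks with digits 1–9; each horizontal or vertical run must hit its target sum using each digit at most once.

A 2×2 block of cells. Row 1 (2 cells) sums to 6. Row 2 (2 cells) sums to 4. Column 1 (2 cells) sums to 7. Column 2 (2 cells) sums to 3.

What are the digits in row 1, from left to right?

4 in 2 cells must be {1,3}; 3 in 2 cells must be {1,2}.
The 4 across and the 3 down share only 1, so (2,2) = 1.
(1,2) = 3 − 1 = 2 completes the 3 down.
(2,1) = 4 − 1 = 3 completes the 4 across.
(1,1) = 6 − 2 = 4 completes the 6 across.

4 2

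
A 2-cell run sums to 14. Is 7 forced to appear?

No

Counterexample: {5,9} sums to 14 without using 7.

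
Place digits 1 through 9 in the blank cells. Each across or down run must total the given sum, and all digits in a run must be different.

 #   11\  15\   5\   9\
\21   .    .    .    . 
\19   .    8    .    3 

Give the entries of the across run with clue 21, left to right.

R1C2 = 15 − 8 = 7 completes the 15 down.
R1C4 = 9 − 3 = 6 completes the 9 down.
Given what's placed, R1C3 must be 3 to fit the 21 across and 5 down.
R2C3 = 5 − 3 = 2 completes the 5 down.
R1C1 = 21 − 16 = 5 completes the 21 across.
R2C1 = 19 − 13 = 6 completes the 19 across.

5 7 3 6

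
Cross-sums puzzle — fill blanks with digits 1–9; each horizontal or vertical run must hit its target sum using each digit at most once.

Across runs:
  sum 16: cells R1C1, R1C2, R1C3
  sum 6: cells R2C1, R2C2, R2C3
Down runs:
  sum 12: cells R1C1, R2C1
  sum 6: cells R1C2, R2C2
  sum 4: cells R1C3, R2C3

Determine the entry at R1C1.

9

6 in 3 cells must be {1,2,3}; 4 in 2 cells must be {1,3}.
The 6 across and the 12 down share only 3, so R2C1 = 3.
Given what's placed, R2C3 must be 1 to fit the 6 across and 4 down.
R1C1 = 12 − 3 = 9 completes the 12 down.
R1C3 = 4 − 1 = 3 completes the 4 down.
R2C2 = 6 − 4 = 2 completes the 6 across.
R1C2 = 16 − 12 = 4 completes the 16 across.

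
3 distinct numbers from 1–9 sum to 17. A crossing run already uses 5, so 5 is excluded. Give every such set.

3 distinct digits from 1–9 sum between 6 and 24.
Dropping sets that contain 5.

{1,7,9}; {2,6,9}; {2,7,8}; {3,6,8}; {4,6,7}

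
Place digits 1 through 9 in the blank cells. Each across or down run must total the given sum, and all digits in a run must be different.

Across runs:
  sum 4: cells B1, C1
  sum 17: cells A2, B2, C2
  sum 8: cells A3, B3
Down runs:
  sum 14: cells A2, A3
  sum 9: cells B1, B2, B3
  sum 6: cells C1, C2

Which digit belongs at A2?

8

4 in 2 cells must be {1,3}.
The 4 across and the 6 down share only 1, so C1 = 1.
C2 = 6 − 1 = 5 completes the 6 down.
B1 = 4 − 1 = 3 completes the 4 across.
B2 = 4: the only remaining digit allowed by both the 17 across and the 9 down.
B3 = 9 − 7 = 2 completes the 9 down.
A2 = 17 − 9 = 8 completes the 17 across.
A3 = 8 − 2 = 6 completes the 8 across.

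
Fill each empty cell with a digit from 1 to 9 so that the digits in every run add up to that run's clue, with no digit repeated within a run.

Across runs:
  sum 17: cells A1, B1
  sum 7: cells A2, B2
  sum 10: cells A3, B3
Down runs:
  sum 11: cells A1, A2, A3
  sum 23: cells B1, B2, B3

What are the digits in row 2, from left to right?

1 6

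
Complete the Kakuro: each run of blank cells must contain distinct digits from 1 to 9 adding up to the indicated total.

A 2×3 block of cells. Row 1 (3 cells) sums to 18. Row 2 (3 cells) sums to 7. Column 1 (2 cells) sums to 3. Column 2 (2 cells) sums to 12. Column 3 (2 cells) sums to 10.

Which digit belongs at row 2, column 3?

7 in 3 cells must be {1,2,4}; 3 in 2 cells must be {1,2}.
The 7 across and the 12 down share only 4, so (2,2) = 4.
(1,2) = 12 − 4 = 8 completes the 12 down.
Given what's placed, (1,1) must be 1 to fit the 18 across and 3 down.
(1,3) = 18 − 9 = 9 completes the 18 across.
(2,1) = 3 − 1 = 2 completes the 3 down.
(2,3) = 7 − 6 = 1 completes the 7 across.

1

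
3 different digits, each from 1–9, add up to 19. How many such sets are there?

5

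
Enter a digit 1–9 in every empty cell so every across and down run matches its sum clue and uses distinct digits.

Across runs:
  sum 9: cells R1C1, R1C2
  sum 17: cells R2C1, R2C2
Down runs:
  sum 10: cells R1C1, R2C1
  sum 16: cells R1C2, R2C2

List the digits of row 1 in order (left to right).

2, 7

17 in 2 cells must be {8,9}; 16 in 2 cells must be {7,9}.
The 9 across and the 16 down share only 7, so R1C2 = 7.
R2C2 = 16 − 7 = 9 completes the 16 down.
R1C1 = 9 − 7 = 2 completes the 9 across.
R2C1 = 17 − 9 = 8 completes the 17 across.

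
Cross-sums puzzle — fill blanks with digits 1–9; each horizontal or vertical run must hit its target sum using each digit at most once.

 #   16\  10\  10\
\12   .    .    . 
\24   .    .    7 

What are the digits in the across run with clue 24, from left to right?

9 8 7

24 in 3 cells must be {7,8,9}; 16 in 2 cells must be {7,9}.
R1C3 = 10 − 7 = 3 completes the 10 down.
Given what's placed, R2C1 must be 9 to fit the 24 across and 16 down.
R2C2 = 24 − 16 = 8 completes the 24 across.
R1C1 = 16 − 9 = 7 completes the 16 down.
R1C2 = 12 − 10 = 2 completes the 12 across.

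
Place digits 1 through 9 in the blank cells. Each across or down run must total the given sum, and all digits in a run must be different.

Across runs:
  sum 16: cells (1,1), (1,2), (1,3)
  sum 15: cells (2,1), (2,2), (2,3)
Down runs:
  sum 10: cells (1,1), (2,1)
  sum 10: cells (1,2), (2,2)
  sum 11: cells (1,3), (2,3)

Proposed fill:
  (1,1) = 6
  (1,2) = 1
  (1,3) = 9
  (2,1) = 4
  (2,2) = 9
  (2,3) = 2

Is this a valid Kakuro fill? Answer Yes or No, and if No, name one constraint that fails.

Across: 6+1+9=16; 4+9+2=15. Down: 6+4=10; 1+9=10; 9+2=11. No digit repeats within any run.

Yes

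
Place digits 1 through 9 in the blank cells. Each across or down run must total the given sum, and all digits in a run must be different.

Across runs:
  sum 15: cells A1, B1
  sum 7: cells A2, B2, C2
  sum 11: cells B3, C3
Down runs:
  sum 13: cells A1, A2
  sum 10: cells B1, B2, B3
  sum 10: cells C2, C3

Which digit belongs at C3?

8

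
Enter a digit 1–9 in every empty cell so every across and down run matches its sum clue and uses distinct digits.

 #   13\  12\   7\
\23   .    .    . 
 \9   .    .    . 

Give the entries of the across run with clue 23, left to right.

8, 9, 6

23 in 3 cells must be {6,8,9}.
The 23 across and the 7 down share only 6, so R1C3 = 6.
R2C3 = 7 − 6 = 1 completes the 7 down.
Nothing is forced directly, so branch on R2C1, whose candidates are 5 or 6. If R2C1 = 6: then R1C1 would have to be in {8,9} for the 23 across but in {7} for the 13 down — contradiction. So R2C1 = 5.
R1C1 = 13 − 5 = 8 completes the 13 down.
R1C2 = 23 − 14 = 9 completes the 23 across.
R2C2 = 9 − 6 = 3 completes the 9 across.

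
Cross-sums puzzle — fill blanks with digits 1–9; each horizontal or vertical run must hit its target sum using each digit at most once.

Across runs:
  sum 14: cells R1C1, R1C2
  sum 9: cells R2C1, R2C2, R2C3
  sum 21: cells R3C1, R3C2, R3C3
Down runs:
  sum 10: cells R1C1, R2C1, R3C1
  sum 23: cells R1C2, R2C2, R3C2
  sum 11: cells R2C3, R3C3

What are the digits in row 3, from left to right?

4 8 9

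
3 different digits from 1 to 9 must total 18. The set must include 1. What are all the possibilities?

{1,8,9}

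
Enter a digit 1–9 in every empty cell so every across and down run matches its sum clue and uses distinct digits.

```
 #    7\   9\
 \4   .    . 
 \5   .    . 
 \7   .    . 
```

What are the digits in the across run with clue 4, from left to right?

1 3

4 in 2 cells must be {1,3}; 7 in 3 cells must be {1,2,4}.
The 4 across and the 7 down share only 1, so R1C1 = 1.
R1C2 = 4 − 1 = 3 completes the 4 across.
Nothing is forced directly, so branch on R2C1, whose candidates are 2 or 4. If R2C1 = 2: then R2C2 would have to be in {3} for the 5 across but in {1,2,4,5} for the 9 down — contradiction. So R2C1 = 4.
R2C2 = 5 − 4 = 1 completes the 5 across.
R3C1 = 7 − 5 = 2 completes the 7 down.
R3C2 = 7 − 2 = 5 completes the 7 across.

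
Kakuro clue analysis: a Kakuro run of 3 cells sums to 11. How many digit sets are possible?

5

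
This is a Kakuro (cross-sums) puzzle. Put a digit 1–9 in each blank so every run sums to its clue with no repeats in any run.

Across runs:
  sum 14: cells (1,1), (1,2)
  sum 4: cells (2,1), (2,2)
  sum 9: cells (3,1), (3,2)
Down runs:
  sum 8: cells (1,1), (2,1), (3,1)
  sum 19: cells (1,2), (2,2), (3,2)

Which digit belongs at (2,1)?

1

4 in 2 cells must be {1,3}.
The 14 across and the 8 down share only 5, so (1,1) = 5.
(1,2) = 14 − 5 = 9 completes the 14 across.
Given what's placed, (2,1) must be 1 to fit the 4 across and 8 down.
(2,2) = 4 − 1 = 3 completes the 4 across.
(3,1) = 8 − 6 = 2 completes the 8 down.
(3,2) = 9 − 2 = 7 completes the 9 across.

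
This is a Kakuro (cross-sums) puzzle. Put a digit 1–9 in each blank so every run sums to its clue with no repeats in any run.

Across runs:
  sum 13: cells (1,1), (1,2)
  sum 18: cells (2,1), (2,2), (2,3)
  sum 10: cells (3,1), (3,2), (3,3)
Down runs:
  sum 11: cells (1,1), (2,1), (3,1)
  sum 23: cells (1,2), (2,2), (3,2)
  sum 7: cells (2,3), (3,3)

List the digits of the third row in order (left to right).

23 in 3 cells must be {6,8,9}.
Only 6 fits (3,2) under both its across sum 10 and down sum 23.
Nothing is forced directly, so branch on (1,2), whose candidates are 8 or 9. If (1,2) = 8: that forces (1,1) = 5, (2,2) = 9, after which (3,1) would have to be in {1,3} for the 10 across but in {2,4} for the 11 down — contradiction. So (1,2) = 9.
(1,1) = 13 − 9 = 4 completes the 13 across.
(2,2) = 23 − 15 = 8 completes the 23 down.
(3,1) = 1: the only remaining digit allowed by both the 10 across and the 11 down.
(3,3) = 10 − 7 = 3 completes the 10 across.

1 6 3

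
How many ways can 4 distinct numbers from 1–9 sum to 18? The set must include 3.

6

4 distinct digits from 1–9 sum between 10 and 30.
Keeping only sets containing 3.
Enumerating: {1,3,5,9}, {1,3,6,8}, {2,3,4,9}, {2,3,5,8}, {2,3,6,7}, {3,4,5,6}.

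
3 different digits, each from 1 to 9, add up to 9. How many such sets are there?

3

3 distinct digits from 1–9 sum between 6 and 24.
Enumerating: {1,2,6}, {1,3,5}, {2,3,4}.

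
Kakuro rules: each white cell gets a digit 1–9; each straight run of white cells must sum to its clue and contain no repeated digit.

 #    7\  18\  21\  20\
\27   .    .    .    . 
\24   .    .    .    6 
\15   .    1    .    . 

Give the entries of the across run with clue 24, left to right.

7 in 3 cells must be {1,2,4}.
Only 4 fits R1C1 under both its across sum 27 and down sum 7.
Given what's placed, R1C4 must be 9 to fit the 27 across and 20 down.
R3C1 = 2: the only remaining digit allowed by both the 15 across and the 7 down.
R3C4 = 20 − 15 = 5 completes the 20 down.
Given what's placed, R1C2 must be 8 to fit the 27 across and 18 down.
R1C3 = 27 − 21 = 6 completes the 27 across.
R2C1 = 7 − 6 = 1 completes the 7 down.
R2C2 = 18 − 9 = 9 completes the 18 down.
R2C3 = 24 − 16 = 8 completes the 24 across.

1, 9, 8, 6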